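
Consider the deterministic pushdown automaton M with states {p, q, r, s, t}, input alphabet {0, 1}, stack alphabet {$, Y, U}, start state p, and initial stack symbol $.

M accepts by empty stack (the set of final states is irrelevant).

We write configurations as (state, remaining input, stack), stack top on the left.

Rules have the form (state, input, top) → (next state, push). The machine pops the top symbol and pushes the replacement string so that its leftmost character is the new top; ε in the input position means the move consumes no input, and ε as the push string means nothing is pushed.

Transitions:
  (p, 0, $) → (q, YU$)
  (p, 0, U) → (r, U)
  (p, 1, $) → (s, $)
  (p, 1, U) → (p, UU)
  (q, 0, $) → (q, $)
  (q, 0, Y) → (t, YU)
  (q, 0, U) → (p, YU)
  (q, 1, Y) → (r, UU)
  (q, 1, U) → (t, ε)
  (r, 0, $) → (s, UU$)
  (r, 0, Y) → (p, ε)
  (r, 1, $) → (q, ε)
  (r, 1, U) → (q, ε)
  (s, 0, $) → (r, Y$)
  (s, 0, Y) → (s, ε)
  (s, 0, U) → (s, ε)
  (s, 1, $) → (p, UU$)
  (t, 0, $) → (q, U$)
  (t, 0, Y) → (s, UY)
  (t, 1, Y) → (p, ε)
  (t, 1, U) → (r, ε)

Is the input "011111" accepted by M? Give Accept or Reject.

(p, 011111, $)
  read 0, top $: go to q, push YU$ → (q, 11111, YU$)
  read 1, top Y: go to r, push UU → (r, 1111, UUU$)
  read 1, top U: go to q, push ε → (q, 111, UU$)
  read 1, top U: go to t, push ε → (t, 11, U$)
  read 1, top U: go to r, push ε → (r, 1, $)
  read 1, top $: go to q, push ε → (q, ε, ε)
All input consumed and the stack is empty.

Accept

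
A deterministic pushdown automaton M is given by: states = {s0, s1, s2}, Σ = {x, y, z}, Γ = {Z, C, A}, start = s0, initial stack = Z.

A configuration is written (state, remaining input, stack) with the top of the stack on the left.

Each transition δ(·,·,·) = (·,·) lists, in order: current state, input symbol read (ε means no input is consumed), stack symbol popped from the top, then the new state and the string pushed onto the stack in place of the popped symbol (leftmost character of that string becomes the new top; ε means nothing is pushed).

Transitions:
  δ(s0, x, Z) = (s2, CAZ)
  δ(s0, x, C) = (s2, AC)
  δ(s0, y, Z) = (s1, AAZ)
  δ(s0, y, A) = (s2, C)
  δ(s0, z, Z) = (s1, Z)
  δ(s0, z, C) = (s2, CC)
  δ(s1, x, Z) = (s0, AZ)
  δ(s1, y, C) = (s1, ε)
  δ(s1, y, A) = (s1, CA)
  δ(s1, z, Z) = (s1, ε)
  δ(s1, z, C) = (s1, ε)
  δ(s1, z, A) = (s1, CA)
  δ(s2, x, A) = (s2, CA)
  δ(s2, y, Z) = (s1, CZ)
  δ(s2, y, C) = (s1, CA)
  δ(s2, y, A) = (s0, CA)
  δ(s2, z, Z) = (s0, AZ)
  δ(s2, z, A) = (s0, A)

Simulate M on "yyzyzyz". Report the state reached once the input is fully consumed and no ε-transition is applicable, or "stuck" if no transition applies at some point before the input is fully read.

(s0, yyzyzyz, Z)
  read y, top Z: go to s1, push AAZ → (s1, yzyzyz, AAZ)
  read y, top A: go to s1, push CA → (s1, zyzyz, CAAZ)
  read z, top C: go to s1, push ε → (s1, yzyz, AAZ)
  read y, top A: go to s1, push CA → (s1, zyz, CAAZ)
  read z, top C: go to s1, push ε → (s1, yz, AAZ)
  read y, top A: go to s1, push CA → (s1, z, CAAZ)
  read z, top C: go to s1, push ε → (s1, ε, AAZ)
All input consumed; M is in state s1.

s1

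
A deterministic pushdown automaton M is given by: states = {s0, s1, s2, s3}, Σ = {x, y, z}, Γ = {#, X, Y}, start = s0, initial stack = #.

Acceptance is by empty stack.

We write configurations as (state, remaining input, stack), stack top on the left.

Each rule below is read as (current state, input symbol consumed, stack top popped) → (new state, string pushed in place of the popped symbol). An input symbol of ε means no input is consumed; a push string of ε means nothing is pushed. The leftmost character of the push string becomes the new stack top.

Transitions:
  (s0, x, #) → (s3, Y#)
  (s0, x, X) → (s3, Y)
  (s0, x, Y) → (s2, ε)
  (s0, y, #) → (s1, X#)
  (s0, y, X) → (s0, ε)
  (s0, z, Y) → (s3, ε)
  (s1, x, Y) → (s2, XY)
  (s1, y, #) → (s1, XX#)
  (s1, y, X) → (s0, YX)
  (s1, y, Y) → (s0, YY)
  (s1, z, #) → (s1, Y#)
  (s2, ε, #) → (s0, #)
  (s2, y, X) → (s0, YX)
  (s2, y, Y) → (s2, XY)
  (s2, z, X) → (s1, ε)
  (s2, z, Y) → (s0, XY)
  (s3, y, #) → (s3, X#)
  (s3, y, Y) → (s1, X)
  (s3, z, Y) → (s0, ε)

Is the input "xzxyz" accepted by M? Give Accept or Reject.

Reject

(s0, xzxyz, #)
  read x, top #: go to s3, push Y# → (s3, zxyz, Y#)
  read z, top Y: go to s0, push ε → (s0, xyz, #)
  read x, top #: go to s3, push Y# → (s3, yz, Y#)
  read y, top Y: go to s1, push X → (s1, z, X#)
No transition applies at (s1, z, X#); input not fully consumed.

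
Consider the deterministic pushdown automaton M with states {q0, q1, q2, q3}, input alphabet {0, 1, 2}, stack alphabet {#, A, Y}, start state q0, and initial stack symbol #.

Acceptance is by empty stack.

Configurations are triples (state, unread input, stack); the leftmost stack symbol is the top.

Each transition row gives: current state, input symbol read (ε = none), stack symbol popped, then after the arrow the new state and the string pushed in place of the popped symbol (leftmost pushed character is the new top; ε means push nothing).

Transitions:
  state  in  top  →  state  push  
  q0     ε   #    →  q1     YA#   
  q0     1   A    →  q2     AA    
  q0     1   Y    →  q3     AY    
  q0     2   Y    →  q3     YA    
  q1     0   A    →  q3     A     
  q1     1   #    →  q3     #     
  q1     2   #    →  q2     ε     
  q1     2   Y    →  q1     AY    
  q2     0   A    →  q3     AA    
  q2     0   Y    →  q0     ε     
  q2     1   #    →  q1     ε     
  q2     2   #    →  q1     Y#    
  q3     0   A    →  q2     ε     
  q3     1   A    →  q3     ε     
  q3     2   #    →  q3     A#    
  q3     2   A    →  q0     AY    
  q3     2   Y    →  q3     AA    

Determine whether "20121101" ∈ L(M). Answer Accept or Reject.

Accept

(q0, 20121101, #)
  ε-move, top #: go to q1, push YA# → (q1, 20121101, YA#)
  read 2, top Y: go to q1, push AY → (q1, 0121101, AYA#)
  read 0, top A: go to q3, push A → (q3, 121101, AYA#)
  read 1, top A: go to q3, push ε → (q3, 21101, YA#)
  read 2, top Y: go to q3, push AA → (q3, 1101, AAA#)
  read 1, top A: go to q3, push ε → (q3, 101, AA#)
  read 1, top A: go to q3, push ε → (q3, 01, A#)
  read 0, top A: go to q2, push ε → (q2, 1, #)
  read 1, top #: go to q1, push ε → (q1, ε, ε)
All input consumed and the stack is empty.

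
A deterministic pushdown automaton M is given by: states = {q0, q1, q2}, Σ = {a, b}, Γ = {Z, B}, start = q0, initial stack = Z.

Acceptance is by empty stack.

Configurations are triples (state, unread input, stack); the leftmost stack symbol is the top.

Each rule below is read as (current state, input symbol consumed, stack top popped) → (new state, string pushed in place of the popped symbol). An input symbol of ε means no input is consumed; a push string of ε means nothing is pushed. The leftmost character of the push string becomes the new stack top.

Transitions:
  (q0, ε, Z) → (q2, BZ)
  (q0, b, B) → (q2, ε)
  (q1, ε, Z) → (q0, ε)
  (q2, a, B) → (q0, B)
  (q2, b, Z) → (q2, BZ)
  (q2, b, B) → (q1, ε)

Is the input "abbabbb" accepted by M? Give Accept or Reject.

Accept

(q0, abbabbb, Z) ⊢ (q2, abbabbb, BZ) ⊢ (q0, bbabbb, BZ) ⊢ (q2, babbb, Z) ⊢ (q2, abbb, BZ) ⊢ (q0, bbb, BZ) ⊢ (q2, bb, Z) ⊢ (q2, b, BZ) ⊢ (q1, ε, Z) ⊢ (q0, ε, ε)
All input consumed and the stack is empty.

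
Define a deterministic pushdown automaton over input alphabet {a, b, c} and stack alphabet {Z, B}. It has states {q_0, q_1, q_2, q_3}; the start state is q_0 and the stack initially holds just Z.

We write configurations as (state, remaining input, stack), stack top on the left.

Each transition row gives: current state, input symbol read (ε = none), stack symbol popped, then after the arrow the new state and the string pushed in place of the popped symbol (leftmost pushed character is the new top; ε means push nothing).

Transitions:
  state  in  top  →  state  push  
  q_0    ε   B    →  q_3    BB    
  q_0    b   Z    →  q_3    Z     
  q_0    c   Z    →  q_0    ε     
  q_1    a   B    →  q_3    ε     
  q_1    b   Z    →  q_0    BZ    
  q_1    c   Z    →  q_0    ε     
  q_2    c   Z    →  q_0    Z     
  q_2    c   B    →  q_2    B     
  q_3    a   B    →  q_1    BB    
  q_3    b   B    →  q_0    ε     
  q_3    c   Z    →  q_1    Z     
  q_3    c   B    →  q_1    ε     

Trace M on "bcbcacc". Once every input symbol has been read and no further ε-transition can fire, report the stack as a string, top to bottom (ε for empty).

(q_0, bcbcacc, Z) ⊢ (q_3, cbcacc, Z) ⊢ (q_1, bcacc, Z) ⊢ (q_0, cacc, BZ) ⊢ (q_3, cacc, BBZ) ⊢ (q_1, acc, BZ) ⊢ (q_3, cc, Z) ⊢ (q_1, c, Z) ⊢ (q_0, ε, ε)
All input consumed in state q_0 with stack ε.

ε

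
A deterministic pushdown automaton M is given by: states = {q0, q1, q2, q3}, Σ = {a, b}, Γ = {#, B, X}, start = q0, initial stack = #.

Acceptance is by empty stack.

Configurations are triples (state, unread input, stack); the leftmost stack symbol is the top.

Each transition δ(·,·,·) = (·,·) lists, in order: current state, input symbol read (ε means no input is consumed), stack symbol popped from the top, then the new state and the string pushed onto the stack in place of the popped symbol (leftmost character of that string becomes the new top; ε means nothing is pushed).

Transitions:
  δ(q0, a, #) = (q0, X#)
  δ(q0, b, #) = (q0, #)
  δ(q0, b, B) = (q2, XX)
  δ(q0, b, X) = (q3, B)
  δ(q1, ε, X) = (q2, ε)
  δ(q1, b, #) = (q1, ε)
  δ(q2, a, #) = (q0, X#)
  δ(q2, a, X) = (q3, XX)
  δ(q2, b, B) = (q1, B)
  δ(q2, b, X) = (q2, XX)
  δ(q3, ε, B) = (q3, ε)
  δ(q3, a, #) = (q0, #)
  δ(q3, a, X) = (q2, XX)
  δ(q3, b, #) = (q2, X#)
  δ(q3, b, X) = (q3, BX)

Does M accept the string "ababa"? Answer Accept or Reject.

Reject

(q0, ababa, #) ⊢ (q0, baba, X#) ⊢ (q3, aba, B#) ⊢ (q3, aba, #) ⊢ (q0, ba, #) ⊢ (q0, a, #) ⊢ (q0, ε, X#)
All input consumed; stack is X#, not empty, and no further ε-move applies.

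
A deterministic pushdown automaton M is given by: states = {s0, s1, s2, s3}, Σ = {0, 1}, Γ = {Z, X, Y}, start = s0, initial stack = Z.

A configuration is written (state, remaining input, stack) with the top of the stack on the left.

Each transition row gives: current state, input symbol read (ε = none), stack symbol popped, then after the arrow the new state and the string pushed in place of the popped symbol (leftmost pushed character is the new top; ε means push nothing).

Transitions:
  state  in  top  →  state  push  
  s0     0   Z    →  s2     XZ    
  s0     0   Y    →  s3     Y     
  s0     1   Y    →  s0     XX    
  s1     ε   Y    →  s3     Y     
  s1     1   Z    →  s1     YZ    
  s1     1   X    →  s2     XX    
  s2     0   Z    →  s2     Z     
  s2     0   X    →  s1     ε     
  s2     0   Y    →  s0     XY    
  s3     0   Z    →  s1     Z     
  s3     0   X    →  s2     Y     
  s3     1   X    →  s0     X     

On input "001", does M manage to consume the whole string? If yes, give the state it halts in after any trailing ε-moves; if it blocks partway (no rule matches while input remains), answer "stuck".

s3

(s0, 001, Z)
  read 0, top Z: go to s2, push XZ → (s2, 01, XZ)
  read 0, top X: go to s1, push ε → (s1, 1, Z)
  read 1, top Z: go to s1, push YZ → (s1, ε, YZ)
  ε-move, top Y: go to s3, push Y → (s3, ε, YZ)
All input consumed; M is in state s3.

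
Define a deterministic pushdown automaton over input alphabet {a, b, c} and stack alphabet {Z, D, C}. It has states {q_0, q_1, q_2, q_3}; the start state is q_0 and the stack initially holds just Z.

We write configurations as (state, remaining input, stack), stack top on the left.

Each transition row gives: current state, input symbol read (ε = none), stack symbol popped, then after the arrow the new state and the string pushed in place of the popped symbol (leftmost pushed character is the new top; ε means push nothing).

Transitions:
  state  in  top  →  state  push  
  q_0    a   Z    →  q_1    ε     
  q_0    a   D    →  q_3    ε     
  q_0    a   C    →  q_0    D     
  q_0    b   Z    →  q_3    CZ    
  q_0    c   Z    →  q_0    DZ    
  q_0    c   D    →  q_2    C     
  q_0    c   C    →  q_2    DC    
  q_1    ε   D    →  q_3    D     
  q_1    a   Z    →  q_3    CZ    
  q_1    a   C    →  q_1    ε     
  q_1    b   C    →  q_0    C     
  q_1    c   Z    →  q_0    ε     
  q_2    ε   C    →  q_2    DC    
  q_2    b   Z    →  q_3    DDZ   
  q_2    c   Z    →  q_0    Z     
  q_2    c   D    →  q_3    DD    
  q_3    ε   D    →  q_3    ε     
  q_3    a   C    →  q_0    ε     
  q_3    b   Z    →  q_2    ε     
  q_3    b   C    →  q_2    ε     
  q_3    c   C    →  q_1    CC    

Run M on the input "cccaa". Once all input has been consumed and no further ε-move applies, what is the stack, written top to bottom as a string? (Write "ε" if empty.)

ε

(q_0, cccaa, Z)
  read c, top Z: go to q_0, push DZ → (q_0, ccaa, DZ)
  read c, top D: go to q_2, push C → (q_2, caa, CZ)
  ε-move, top C: go to q_2, push DC → (q_2, caa, DCZ)
  read c, top D: go to q_3, push DD → (q_3, aa, DDCZ)
  ε-move, top D: go to q_3, push ε → (q_3, aa, DCZ)
  ε-move, top D: go to q_3, push ε → (q_3, aa, CZ)
  read a, top C: go to q_0, push ε → (q_0, a, Z)
  read a, top Z: go to q_1, push ε → (q_1, ε, ε)
All input consumed in state q_1 with stack ε.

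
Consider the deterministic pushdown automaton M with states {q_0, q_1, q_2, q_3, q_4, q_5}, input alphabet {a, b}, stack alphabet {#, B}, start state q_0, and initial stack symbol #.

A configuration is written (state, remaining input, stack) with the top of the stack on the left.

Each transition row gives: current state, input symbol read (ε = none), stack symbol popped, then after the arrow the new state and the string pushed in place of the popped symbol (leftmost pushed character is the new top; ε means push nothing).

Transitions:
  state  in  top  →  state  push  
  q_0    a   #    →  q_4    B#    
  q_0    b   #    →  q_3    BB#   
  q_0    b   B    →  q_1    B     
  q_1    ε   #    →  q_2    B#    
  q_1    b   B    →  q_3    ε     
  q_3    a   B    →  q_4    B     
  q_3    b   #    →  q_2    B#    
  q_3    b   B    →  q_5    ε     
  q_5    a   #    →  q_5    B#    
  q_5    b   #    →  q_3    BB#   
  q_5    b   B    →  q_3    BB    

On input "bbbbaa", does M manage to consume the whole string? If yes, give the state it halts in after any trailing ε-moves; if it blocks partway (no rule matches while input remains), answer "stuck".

(q_0, bbbbaa, #)
  read b, top #: go to q_3, push BB# → (q_3, bbbaa, BB#)
  read b, top B: go to q_5, push ε → (q_5, bbaa, B#)
  read b, top B: go to q_3, push BB → (q_3, baa, BB#)
  read b, top B: go to q_5, push ε → (q_5, aa, B#)
No transition for (q_5, a, top B); M blocks with input aa remaining.

stuck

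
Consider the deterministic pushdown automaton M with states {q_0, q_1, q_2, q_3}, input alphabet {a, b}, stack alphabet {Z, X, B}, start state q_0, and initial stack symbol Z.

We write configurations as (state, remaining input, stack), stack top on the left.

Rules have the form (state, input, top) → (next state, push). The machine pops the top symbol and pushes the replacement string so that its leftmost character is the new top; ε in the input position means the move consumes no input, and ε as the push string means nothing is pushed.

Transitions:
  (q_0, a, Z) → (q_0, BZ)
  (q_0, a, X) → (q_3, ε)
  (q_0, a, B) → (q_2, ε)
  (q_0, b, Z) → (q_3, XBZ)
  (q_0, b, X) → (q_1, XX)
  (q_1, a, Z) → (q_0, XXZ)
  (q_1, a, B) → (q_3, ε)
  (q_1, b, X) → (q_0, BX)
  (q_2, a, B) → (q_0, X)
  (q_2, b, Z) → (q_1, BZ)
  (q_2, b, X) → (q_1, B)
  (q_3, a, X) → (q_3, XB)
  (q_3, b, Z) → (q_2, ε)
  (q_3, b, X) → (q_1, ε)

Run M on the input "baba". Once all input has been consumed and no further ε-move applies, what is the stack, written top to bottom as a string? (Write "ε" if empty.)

(q_0, baba, Z)
  read b, top Z: go to q_3, push XBZ → (q_3, aba, XBZ)
  read a, top X: go to q_3, push XB → (q_3, ba, XBBZ)
  read b, top X: go to q_1, push ε → (q_1, a, BBZ)
  read a, top B: go to q_3, push ε → (q_3, ε, BZ)
All input consumed in state q_3 with stack BZ.

BZ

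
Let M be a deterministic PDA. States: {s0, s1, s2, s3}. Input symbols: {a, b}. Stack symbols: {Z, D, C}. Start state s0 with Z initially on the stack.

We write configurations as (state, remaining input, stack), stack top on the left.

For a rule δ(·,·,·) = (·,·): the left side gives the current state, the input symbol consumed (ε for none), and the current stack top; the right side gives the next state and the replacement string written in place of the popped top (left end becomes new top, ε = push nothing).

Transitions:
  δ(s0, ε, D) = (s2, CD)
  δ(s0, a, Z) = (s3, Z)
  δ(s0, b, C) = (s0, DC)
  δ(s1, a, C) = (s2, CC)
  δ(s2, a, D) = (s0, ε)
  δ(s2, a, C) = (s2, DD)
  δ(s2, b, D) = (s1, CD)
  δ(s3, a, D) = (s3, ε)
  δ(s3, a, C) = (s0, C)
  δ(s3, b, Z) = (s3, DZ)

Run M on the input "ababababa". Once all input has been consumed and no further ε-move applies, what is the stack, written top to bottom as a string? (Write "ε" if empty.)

(s0, ababababa, Z) ⊢ (s3, babababa, Z) ⊢ (s3, abababa, DZ) ⊢ (s3, bababa, Z) ⊢ (s3, ababa, DZ) ⊢ (s3, baba, Z) ⊢ (s3, aba, DZ) ⊢ (s3, ba, Z) ⊢ (s3, a, DZ) ⊢ (s3, ε, Z)
All input consumed in state s3 with stack Z.

Z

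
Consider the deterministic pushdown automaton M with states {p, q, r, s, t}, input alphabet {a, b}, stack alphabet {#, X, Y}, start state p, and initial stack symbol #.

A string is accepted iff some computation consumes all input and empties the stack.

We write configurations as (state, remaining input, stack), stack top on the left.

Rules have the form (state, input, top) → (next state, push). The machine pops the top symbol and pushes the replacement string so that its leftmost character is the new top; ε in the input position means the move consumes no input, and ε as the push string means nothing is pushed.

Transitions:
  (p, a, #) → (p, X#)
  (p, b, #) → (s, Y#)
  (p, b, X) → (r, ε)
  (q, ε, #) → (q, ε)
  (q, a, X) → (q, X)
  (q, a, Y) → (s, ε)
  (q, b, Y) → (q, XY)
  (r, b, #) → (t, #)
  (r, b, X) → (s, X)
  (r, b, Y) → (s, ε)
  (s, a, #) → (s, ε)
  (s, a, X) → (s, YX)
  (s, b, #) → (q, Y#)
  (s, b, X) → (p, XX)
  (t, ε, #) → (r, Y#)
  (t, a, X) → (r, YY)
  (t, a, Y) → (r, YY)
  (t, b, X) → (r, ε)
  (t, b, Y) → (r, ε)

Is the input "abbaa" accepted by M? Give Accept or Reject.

Reject

(p, abbaa, #)
  read a, top #: go to p, push X# → (p, bbaa, X#)
  read b, top X: go to r, push ε → (r, baa, #)
  read b, top #: go to t, push # → (t, aa, #)
  ε-move, top #: go to r, push Y# → (r, aa, Y#)
No transition applies at (r, aa, Y#); input not fully consumed.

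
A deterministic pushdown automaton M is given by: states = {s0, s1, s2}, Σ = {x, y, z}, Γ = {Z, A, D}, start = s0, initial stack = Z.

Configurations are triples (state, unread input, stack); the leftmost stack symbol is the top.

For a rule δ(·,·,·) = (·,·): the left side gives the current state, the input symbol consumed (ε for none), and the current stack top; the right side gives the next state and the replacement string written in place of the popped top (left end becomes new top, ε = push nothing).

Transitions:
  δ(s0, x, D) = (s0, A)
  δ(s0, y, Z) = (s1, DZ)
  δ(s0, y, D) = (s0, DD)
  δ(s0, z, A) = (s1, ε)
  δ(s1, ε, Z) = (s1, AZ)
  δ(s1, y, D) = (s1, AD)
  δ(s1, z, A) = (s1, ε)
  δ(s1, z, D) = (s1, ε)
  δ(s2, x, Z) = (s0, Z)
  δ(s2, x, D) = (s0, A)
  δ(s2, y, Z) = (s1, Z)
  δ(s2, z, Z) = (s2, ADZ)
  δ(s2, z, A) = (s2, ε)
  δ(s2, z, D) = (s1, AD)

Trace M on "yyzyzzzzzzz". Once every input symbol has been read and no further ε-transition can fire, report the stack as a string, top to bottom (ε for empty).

(s0, yyzyzzzzzzz, Z)
  read y, top Z: go to s1, push DZ → (s1, yzyzzzzzzz, DZ)
  read y, top D: go to s1, push AD → (s1, zyzzzzzzz, ADZ)
  read z, top A: go to s1, push ε → (s1, yzzzzzzz, DZ)
  read y, top D: go to s1, push AD → (s1, zzzzzzz, ADZ)
  read z, top A: go to s1, push ε → (s1, zzzzzz, DZ)
  read z, top D: go to s1, push ε → (s1, zzzzz, Z)
  ε-move, top Z: go to s1, push AZ → (s1, zzzzz, AZ)
  read z, top A: go to s1, push ε → (s1, zzzz, Z)
  ε-move, top Z: go to s1, push AZ → (s1, zzzz, AZ)
  read z, top A: go to s1, push ε → (s1, zzz, Z)
  ε-move, top Z: go to s1, push AZ → (s1, zzz, AZ)
  read z, top A: go to s1, push ε → (s1, zz, Z)
  ε-move, top Z: go to s1, push AZ → (s1, zz, AZ)
  read z, top A: go to s1, push ε → (s1, z, Z)
  ε-move, top Z: go to s1, push AZ → (s1, z, AZ)
  read z, top A: go to s1, push ε → (s1, ε, Z)
  ε-move, top Z: go to s1, push AZ → (s1, ε, AZ)
All input consumed in state s1 with stack AZ.

AZ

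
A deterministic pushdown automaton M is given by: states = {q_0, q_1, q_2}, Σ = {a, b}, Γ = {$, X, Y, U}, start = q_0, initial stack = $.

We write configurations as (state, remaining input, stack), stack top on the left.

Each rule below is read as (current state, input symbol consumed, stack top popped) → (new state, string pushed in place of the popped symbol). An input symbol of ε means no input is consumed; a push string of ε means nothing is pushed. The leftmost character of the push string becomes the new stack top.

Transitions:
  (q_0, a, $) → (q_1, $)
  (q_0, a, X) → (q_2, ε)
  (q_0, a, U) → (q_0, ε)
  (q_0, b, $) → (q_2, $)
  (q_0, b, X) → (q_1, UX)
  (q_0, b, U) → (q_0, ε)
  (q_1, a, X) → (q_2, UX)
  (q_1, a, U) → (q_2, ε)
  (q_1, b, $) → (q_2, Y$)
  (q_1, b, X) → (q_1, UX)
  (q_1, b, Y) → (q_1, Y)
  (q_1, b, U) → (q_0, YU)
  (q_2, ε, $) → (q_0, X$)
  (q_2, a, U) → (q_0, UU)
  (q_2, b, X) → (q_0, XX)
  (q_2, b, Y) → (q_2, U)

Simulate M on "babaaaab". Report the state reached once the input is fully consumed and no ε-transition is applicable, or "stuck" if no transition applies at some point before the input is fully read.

stuck

(q_0, babaaaab, $)
  read b, top $: go to q_2, push $ → (q_2, abaaaab, $)
  ε-move, top $: go to q_0, push X$ → (q_0, abaaaab, X$)
  read a, top X: go to q_2, push ε → (q_2, baaaab, $)
  ε-move, top $: go to q_0, push X$ → (q_0, baaaab, X$)
  read b, top X: go to q_1, push UX → (q_1, aaaab, UX$)
  read a, top U: go to q_2, push ε → (q_2, aaab, X$)
No transition for (q_2, a, top X); M blocks with input aaab remaining.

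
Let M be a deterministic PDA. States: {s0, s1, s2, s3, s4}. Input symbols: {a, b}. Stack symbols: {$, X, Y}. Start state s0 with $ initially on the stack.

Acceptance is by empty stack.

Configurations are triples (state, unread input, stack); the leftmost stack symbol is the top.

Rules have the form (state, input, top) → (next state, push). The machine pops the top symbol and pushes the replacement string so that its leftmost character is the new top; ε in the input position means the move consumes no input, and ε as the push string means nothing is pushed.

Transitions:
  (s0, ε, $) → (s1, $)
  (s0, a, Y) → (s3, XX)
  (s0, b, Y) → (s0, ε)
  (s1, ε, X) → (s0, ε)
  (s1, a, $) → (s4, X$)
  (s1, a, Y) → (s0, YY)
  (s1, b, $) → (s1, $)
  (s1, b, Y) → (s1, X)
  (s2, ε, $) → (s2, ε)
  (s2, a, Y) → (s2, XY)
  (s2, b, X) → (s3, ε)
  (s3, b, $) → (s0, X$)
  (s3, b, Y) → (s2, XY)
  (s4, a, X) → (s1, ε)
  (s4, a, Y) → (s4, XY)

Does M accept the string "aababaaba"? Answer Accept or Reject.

(s0, aababaaba, $)
  ε-move, top $: go to s1, push $ → (s1, aababaaba, $)
  read a, top $: go to s4, push X$ → (s4, ababaaba, X$)
  read a, top X: go to s1, push ε → (s1, babaaba, $)
  read b, top $: go to s1, push $ → (s1, abaaba, $)
  read a, top $: go to s4, push X$ → (s4, baaba, X$)
No transition applies at (s4, baaba, X$); input not fully consumed.

Reject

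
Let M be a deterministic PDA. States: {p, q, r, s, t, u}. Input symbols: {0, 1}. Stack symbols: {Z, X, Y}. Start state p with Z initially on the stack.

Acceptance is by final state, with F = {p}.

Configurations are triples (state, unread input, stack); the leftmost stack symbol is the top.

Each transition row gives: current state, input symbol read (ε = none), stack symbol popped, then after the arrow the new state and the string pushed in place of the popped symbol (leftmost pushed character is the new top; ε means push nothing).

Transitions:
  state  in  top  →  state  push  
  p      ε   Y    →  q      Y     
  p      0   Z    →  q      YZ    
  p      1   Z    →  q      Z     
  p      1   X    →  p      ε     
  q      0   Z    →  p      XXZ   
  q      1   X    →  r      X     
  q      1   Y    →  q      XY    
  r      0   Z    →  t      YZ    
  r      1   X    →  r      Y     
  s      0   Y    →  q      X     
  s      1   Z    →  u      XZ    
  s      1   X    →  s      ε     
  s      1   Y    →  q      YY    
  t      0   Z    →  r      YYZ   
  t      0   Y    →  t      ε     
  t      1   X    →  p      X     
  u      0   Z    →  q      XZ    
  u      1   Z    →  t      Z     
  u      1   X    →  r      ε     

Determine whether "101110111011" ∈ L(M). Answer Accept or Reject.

Accept

(p, 101110111011, Z)
  read 1, top Z: go to q, push Z → (q, 01110111011, Z)
  read 0, top Z: go to p, push XXZ → (p, 1110111011, XXZ)
  read 1, top X: go to p, push ε → (p, 110111011, XZ)
  read 1, top X: go to p, push ε → (p, 10111011, Z)
  read 1, top Z: go to q, push Z → (q, 0111011, Z)
  read 0, top Z: go to p, push XXZ → (p, 111011, XXZ)
  read 1, top X: go to p, push ε → (p, 11011, XZ)
  read 1, top X: go to p, push ε → (p, 1011, Z)
  read 1, top Z: go to q, push Z → (q, 011, Z)
  read 0, top Z: go to p, push XXZ → (p, 11, XXZ)
  read 1, top X: go to p, push ε → (p, 1, XZ)
  read 1, top X: go to p, push ε → (p, ε, Z)
All input consumed; state p ∈ F.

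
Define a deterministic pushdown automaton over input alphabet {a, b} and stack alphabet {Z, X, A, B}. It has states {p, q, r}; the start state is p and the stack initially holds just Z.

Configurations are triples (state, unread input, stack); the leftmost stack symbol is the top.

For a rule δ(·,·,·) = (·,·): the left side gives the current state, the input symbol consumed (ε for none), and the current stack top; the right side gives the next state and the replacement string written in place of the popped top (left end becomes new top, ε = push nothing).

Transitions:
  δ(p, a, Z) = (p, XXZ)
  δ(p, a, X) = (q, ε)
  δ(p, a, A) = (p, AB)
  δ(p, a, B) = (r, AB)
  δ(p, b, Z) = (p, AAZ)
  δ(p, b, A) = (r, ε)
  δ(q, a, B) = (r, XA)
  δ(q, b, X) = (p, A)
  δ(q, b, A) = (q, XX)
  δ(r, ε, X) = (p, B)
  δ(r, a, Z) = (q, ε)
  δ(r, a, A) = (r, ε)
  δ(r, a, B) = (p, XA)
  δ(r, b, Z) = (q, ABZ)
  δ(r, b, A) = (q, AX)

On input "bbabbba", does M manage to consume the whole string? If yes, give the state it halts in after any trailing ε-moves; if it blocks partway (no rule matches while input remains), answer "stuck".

(p, bbabbba, Z)
  read b, top Z: go to p, push AAZ → (p, babbba, AAZ)
  read b, top A: go to r, push ε → (r, abbba, AZ)
  read a, top A: go to r, push ε → (r, bbba, Z)
  read b, top Z: go to q, push ABZ → (q, bba, ABZ)
  read b, top A: go to q, push XX → (q, ba, XXBZ)
  read b, top X: go to p, push A → (p, a, AXBZ)
  read a, top A: go to p, push AB → (p, ε, ABXBZ)
All input consumed; M is in state p.

p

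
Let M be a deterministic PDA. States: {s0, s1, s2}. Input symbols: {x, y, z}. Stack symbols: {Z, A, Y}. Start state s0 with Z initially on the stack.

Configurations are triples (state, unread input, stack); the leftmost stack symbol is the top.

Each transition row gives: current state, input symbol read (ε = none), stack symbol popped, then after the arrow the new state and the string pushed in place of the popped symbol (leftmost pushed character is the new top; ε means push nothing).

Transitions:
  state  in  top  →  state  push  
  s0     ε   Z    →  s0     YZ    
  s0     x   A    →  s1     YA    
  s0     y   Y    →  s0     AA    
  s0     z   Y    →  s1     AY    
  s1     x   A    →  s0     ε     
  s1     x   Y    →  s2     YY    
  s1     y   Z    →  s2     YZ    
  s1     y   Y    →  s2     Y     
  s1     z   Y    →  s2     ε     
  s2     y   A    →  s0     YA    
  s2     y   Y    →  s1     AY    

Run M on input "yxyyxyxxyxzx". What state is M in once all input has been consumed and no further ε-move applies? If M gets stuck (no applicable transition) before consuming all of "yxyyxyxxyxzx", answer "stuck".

s0

(s0, yxyyxyxxyxzx, Z)
  ε-move, top Z: go to s0, push YZ → (s0, yxyyxyxxyxzx, YZ)
  read y, top Y: go to s0, push AA → (s0, xyyxyxxyxzx, AAZ)
  read x, top A: go to s1, push YA → (s1, yyxyxxyxzx, YAAZ)
  read y, top Y: go to s2, push Y → (s2, yxyxxyxzx, YAAZ)
  read y, top Y: go to s1, push AY → (s1, xyxxyxzx, AYAAZ)
  read x, top A: go to s0, push ε → (s0, yxxyxzx, YAAZ)
  read y, top Y: go to s0, push AA → (s0, xxyxzx, AAAAZ)
  read x, top A: go to s1, push YA → (s1, xyxzx, YAAAAZ)
  read x, top Y: go to s2, push YY → (s2, yxzx, YYAAAAZ)
  read y, top Y: go to s1, push AY → (s1, xzx, AYYAAAAZ)
  read x, top A: go to s0, push ε → (s0, zx, YYAAAAZ)
  read z, top Y: go to s1, push AY → (s1, x, AYYAAAAZ)
  read x, top A: go to s0, push ε → (s0, ε, YYAAAAZ)
All input consumed; M is in state s0.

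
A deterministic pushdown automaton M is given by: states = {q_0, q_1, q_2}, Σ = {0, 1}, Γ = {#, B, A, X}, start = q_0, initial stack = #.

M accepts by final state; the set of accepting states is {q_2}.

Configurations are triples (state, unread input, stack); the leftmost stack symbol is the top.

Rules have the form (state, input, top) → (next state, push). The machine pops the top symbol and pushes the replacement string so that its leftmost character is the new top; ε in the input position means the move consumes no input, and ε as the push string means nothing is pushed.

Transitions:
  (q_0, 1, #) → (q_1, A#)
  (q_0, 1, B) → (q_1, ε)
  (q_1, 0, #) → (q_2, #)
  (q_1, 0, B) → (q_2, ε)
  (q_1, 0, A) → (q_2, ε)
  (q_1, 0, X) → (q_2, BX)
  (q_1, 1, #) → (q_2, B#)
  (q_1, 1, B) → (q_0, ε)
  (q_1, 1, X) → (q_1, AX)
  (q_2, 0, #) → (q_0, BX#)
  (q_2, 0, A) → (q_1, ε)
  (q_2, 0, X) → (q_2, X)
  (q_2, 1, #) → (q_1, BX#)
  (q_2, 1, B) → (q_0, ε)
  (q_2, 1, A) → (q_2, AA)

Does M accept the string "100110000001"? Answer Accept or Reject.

(q_0, 100110000001, #)
  read 1, top #: go to q_1, push A# → (q_1, 00110000001, A#)
  read 0, top A: go to q_2, push ε → (q_2, 0110000001, #)
  read 0, top #: go to q_0, push BX# → (q_0, 110000001, BX#)
  read 1, top B: go to q_1, push ε → (q_1, 10000001, X#)
  read 1, top X: go to q_1, push AX → (q_1, 0000001, AX#)
  read 0, top A: go to q_2, push ε → (q_2, 000001, X#)
  read 0, top X: go to q_2, push X → (q_2, 00001, X#)
  read 0, top X: go to q_2, push X → (q_2, 0001, X#)
  read 0, top X: go to q_2, push X → (q_2, 001, X#)
  read 0, top X: go to q_2, push X → (q_2, 01, X#)
  read 0, top X: go to q_2, push X → (q_2, 1, X#)
No transition applies at (q_2, 1, X#); input not fully consumed.

Reject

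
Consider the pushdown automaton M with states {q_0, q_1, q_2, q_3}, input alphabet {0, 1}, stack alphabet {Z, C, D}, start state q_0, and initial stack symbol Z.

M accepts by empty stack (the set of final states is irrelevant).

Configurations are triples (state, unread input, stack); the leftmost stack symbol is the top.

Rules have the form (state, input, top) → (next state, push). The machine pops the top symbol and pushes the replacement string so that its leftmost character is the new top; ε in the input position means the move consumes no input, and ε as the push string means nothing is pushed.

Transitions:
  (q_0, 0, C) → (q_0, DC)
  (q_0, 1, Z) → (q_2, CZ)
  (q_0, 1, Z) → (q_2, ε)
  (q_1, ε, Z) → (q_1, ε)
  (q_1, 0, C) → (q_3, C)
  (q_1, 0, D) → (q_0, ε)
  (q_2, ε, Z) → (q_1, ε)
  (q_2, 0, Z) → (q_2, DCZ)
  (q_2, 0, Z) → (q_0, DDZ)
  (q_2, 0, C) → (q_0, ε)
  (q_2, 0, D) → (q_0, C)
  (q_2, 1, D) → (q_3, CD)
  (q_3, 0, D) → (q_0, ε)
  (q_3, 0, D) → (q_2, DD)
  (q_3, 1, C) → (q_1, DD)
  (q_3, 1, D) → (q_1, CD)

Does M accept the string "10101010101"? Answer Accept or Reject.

Accept

One accepting computation: (q_0, 10101010101, Z) ⊢ (q_2, 0101010101, CZ) ⊢ (q_0, 101010101, Z) ⊢ (q_2, 01010101, CZ) ⊢ (q_0, 1010101, Z) ⊢ (q_2, 010101, CZ) ⊢ (q_0, 10101, Z) ⊢ (q_2, 0101, CZ) ⊢ (q_0, 101, Z) ⊢ (q_2, 01, CZ) ⊢ (q_0, 1, Z) ⊢ (q_2, ε, ε)
All input consumed and the stack is empty.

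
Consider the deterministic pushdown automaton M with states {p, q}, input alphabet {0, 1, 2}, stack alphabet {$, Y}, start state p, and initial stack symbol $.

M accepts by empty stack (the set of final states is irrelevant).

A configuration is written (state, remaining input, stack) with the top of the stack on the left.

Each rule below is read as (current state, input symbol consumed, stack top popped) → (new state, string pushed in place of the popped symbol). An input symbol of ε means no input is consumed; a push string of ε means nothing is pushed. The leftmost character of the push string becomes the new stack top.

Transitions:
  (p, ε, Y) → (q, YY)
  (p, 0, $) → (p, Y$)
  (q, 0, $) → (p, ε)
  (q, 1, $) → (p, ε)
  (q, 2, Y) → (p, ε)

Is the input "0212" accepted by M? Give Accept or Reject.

Reject

(p, 0212, $) ⊢ (p, 212, Y$) ⊢ (q, 212, YY$) ⊢ (p, 12, Y$) ⊢ (q, 12, YY$)
No transition applies at (q, 12, YY$); input not fully consumed.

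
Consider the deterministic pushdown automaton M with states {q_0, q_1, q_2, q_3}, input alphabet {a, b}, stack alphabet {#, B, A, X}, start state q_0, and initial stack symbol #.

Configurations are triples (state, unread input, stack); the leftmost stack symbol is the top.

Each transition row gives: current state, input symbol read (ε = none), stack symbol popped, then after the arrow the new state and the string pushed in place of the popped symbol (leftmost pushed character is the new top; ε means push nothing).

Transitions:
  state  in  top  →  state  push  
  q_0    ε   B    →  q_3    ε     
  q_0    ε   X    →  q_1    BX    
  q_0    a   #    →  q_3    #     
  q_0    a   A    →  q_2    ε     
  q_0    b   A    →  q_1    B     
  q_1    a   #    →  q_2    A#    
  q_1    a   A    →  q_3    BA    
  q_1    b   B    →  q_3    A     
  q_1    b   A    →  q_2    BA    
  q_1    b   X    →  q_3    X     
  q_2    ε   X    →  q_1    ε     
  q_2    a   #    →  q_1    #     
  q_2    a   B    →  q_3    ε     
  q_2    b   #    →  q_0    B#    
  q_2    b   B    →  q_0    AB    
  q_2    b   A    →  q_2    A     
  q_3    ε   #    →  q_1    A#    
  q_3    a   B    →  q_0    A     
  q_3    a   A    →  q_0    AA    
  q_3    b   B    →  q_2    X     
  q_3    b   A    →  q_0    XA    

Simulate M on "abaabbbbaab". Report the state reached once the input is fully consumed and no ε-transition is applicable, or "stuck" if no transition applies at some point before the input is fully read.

q_2

(q_0, abaabbbbaab, #)
  read a, top #: go to q_3, push # → (q_3, baabbbbaab, #)
  ε-move, top #: go to q_1, push A# → (q_1, baabbbbaab, A#)
  read b, top A: go to q_2, push BA → (q_2, aabbbbaab, BA#)
  read a, top B: go to q_3, push ε → (q_3, abbbbaab, A#)
  read a, top A: go to q_0, push AA → (q_0, bbbbaab, AA#)
  read b, top A: go to q_1, push B → (q_1, bbbaab, BA#)
  read b, top B: go to q_3, push A → (q_3, bbaab, AA#)
  read b, top A: go to q_0, push XA → (q_0, baab, XAA#)
  ε-move, top X: go to q_1, push BX → (q_1, baab, BXAA#)
  read b, top B: go to q_3, push A → (q_3, aab, AXAA#)
  read a, top A: go to q_0, push AA → (q_0, ab, AAXAA#)
  read a, top A: go to q_2, push ε → (q_2, b, AXAA#)
  read b, top A: go to q_2, push A → (q_2, ε, AXAA#)
All input consumed; M is in state q_2.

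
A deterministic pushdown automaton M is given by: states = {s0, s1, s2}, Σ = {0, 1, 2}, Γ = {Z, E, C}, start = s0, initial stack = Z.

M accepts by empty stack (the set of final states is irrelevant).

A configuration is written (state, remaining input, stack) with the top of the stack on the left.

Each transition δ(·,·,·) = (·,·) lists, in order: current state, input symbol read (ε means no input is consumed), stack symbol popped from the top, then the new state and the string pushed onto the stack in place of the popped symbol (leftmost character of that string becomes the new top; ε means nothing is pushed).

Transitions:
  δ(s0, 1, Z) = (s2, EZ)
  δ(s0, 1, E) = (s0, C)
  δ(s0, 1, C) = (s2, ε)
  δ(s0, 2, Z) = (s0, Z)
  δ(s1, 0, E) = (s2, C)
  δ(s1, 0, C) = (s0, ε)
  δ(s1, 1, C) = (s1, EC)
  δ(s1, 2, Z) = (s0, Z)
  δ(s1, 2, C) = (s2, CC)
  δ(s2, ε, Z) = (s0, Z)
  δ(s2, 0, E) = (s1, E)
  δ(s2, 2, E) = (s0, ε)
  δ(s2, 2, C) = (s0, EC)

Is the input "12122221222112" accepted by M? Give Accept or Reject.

(s0, 12122221222112, Z)
  read 1, top Z: go to s2, push EZ → (s2, 2122221222112, EZ)
  read 2, top E: go to s0, push ε → (s0, 122221222112, Z)
  read 1, top Z: go to s2, push EZ → (s2, 22221222112, EZ)
  read 2, top E: go to s0, push ε → (s0, 2221222112, Z)
  read 2, top Z: go to s0, push Z → (s0, 221222112, Z)
  read 2, top Z: go to s0, push Z → (s0, 21222112, Z)
  read 2, top Z: go to s0, push Z → (s0, 1222112, Z)
  read 1, top Z: go to s2, push EZ → (s2, 222112, EZ)
  read 2, top E: go to s0, push ε → (s0, 22112, Z)
  read 2, top Z: go to s0, push Z → (s0, 2112, Z)
  read 2, top Z: go to s0, push Z → (s0, 112, Z)
  read 1, top Z: go to s2, push EZ → (s2, 12, EZ)
No transition applies at (s2, 12, EZ); input not fully consumed.

Reject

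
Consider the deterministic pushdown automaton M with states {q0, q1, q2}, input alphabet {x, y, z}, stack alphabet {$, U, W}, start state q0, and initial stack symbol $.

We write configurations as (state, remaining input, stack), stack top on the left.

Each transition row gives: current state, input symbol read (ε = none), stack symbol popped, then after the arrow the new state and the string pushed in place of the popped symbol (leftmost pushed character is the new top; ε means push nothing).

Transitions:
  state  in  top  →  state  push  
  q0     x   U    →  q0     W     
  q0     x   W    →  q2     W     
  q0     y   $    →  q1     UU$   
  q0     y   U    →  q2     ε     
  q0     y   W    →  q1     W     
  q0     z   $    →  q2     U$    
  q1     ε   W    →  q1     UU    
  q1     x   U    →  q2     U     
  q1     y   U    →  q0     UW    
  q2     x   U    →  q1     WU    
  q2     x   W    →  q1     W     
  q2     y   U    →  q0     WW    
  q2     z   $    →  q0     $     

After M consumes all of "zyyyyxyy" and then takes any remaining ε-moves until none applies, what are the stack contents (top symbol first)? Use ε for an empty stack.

(q0, zyyyyxyy, $) ⊢ (q2, yyyyxyy, U$) ⊢ (q0, yyyxyy, WW$) ⊢ (q1, yyxyy, WW$) ⊢ (q1, yyxyy, UUW$) ⊢ (q0, yxyy, UWUW$) ⊢ (q2, xyy, WUW$) ⊢ (q1, yy, WUW$) ⊢ (q1, yy, UUUW$) ⊢ (q0, y, UWUUW$) ⊢ (q2, ε, WUUW$)
All input consumed in state q2 with stack WUUW$.

WUUW$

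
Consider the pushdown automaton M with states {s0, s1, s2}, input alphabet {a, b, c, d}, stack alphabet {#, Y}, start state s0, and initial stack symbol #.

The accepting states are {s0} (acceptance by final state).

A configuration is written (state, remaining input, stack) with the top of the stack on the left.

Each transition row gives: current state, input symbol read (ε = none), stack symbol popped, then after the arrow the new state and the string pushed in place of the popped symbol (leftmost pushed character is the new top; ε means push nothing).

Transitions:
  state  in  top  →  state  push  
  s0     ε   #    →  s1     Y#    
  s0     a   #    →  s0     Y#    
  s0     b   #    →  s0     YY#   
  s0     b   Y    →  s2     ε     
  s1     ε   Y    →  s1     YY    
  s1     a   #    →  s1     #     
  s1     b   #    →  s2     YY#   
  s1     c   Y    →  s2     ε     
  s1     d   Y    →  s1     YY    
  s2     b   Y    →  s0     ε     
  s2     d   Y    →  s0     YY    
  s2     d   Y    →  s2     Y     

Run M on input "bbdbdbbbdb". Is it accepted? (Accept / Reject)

Accept

One accepting computation: (s0, bbdbdbbbdb, #) ⊢ (s0, bdbdbbbdb, YY#) ⊢ (s2, dbdbbbdb, Y#) ⊢ (s0, bdbbbdb, YY#) ⊢ (s2, dbbbdb, Y#) ⊢ (s2, bbbdb, Y#) ⊢ (s0, bbdb, #) ⊢ (s0, bdb, YY#) ⊢ (s2, db, Y#) ⊢ (s2, b, Y#) ⊢ (s0, ε, #)
All input consumed and state s0 ∈ F.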